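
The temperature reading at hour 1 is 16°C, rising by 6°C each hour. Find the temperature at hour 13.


aₙ = a₁ + (n-1)d
= 16 + (13-1)×6
= 16 + 72
= 88

a_13 = 88


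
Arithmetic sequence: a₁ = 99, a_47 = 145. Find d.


d = (aₙ - a₁)/(n-1)
= (145 - 99)/(47-1)
= 46/46 = 1

d = 1


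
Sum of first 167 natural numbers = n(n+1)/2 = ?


n(n+1)/2 = 167×168/2 = 28056/2 = 14028

Σk = 14028


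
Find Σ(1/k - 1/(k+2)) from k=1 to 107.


Telescoping with gap 2: two head and two tail terms survive.
= (1 + 1/2) - (1/108 + 1/109)
= 3/2 - 1/108 - 1/109 = 17441/11772

Sum = 17441/11772


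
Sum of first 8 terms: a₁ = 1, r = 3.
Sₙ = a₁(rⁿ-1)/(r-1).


Sₙ = 1×(3^8 - 1)/(3 - 1)
= 1×(6561 - 1)/2
= 1×6560/2
= 3280

S_8 = 3280


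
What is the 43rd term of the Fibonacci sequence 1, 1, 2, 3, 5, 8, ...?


Fibonacci sequence: 1, 1, 2, 3, 5, 8, 13, 21, 34, 55, 89, ...
F(43) = 433494437

F(43) = 433494437


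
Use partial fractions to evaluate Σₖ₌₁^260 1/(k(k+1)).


1/(k(k+1)) = 1/k - 1/(k+1) (partial fractions)
Telescoping: Σ = 1 - 1/261 = 260/261

Sum = 260/261


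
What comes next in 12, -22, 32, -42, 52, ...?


Pattern: alternating sign, magnitude arithmetic (d=10)
Terms: 12, -22, 32, -42, 52
Next term = -62

Next term = -62


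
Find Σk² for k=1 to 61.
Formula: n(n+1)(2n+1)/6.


n = 61
n(n+1)(2n+1)/6 = 61×62×123/6
= 465186/6 = 77531

Σk² = 77531


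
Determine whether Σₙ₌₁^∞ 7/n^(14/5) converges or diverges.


p-series test: Σ c/n^p converges if p > 1, diverges if p ≤ 1 (constant c > 0 doesn't affect convergence).
p = 14/5
14/5 > 1 → CONVERGES

Converges (p = 14/5 > 1)


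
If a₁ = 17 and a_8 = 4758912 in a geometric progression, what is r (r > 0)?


r^(n-1) = aₙ/a₁
r^7 = 4758912/17 = 279936
r = 279936^(1/7)
= 6

r = 6


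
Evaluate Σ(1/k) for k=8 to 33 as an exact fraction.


Σₖ₌8^33 1/k = 1/8 + 1/9 + 1/10 + ... + 1/33
= 19638109753429/13127595717600
≈ 1.4959

Sum = 19638109753429/13127595717600 ≈ 1.4959


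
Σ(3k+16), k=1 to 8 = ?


Σ(3k+16) = 3·Σk + 16·n
= 3·36 + 16·8
= 108 + 128 = 236

Σ = 236


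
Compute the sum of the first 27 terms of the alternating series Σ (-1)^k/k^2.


S = -1 + 1/4 - 1/9 + 1/16 - 1/25 + 1/36 - 1/49 + 1/64 ± ...
= -0.8231
(Full series converges to -π²/12 ≈ -0.8225)

S_27 = -0.8231


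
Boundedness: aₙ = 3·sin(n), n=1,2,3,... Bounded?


For all n, -1 ≤ sin(n) ≤ 1, so -3 ≤ 3·sin(n) ≤ 3
Lower bound: -3, Upper bound: 3
The sequence IS bounded

Bounded (-3 ≤ aₙ ≤ 3)


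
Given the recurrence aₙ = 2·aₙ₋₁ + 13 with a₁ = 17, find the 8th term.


Computing step by step:
a_1 = 17
a_2 = 47
a_3 = 107
a_4 = 227
a_5 = 467
a_6 = 947
a_7 = 1907
a_8 = 3827


a_8 = 3827


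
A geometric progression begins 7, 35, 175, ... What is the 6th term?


aₙ = a₁·r^(n-1)
= 7×5^5
= 7×3125
= 21875

a_6 = 21875


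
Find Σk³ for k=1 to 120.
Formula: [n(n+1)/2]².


n(n+1)/2 = 120×121/2 = 7260
Σk³ = 7260² = 52707600

Σk³ = 52707600


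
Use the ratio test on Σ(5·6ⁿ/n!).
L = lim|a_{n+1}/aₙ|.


aₙ = 5·6^n/n!
a_{n+1}/aₙ = 6^(n+1)/(n+1)! × n!/6^n  (constant 5 cancels)
= 6/(n+1)
L = lim(n→∞) 6/(n+1) = 0
L < 1 → series CONVERGES

Converges (ratio test: L = 0 < 1)


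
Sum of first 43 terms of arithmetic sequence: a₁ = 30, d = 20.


aₙ = 30 + (43-1)×20 = 870
Sₙ = n(a₁+aₙ)/2 = 43×(30+870)/2
= 43×900/2 = 19350

S_43 = 19350


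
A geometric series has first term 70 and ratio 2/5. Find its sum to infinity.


S∞ = a₁/(1-r) = 70/(1 - 2/5)
= 70/(3/5)
= 350/3

S∞ = 350/3


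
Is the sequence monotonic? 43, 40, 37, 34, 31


Differences: -3, -3, -3, -3
All differences < 0 → strictly DECREASING

Monotonically decreasing


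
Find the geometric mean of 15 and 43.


GM = √(15×43) = √645 = 25.3969

GM = 25.3969


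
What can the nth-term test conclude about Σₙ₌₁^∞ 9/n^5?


lim(n→∞) 9/n^5 = 0
lim aₙ = 0 → nth-term test is INCONCLUSIVE
(Need other tests; this is actually a convergent p-series with p=5 > 1)

Inconclusive (lim aₙ = 0; need another test)


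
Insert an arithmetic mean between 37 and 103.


AM = (37 + 103)/2 = 140/2 = 70

AM = 70


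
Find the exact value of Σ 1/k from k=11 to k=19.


Σₖ₌11^19 1/k = 1/11 + 1/12 + 1/13 + 1/14 + 1/15 + 1/16 + 1/17 + 1/18 + 1/19
= 144045379/232792560
≈ 0.6188

Sum = 144045379/232792560 ≈ 0.6188


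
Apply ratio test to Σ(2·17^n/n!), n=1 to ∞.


aₙ = 2·17^n/n!
a_{n+1}/aₙ = 17^(n+1)/(n+1)! × n!/17^n  (constant 2 cancels)
= 17/(n+1)
L = lim(n→∞) 17/(n+1) = 0
L < 1 → series CONVERGES

Converges (ratio test: L = 0 < 1)


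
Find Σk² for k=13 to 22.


Σₖ₌13^22 k² = Σₖ₌₁^22 k² − Σₖ₌₁^12 k²
= 22·23·45/6 − 12·13·25/6
= 3795 − 650 = 3145

Σk² = 3145


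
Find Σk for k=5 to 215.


Σₖ₌5^215 k = Σₖ₌₁^215 k − Σₖ₌₁^4 k
= 215·216/2 − 4·5/2
= 23220 − 10 = 23210

Σk = 23210


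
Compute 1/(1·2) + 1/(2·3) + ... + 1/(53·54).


1/(k(k+1)) = 1/k - 1/(k+1) (partial fractions)
Telescoping: Σ = 1 - 1/54 = 53/54

Sum = 53/54


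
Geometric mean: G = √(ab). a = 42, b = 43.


GM = √(42×43) = √1806 = 42.4971

GM = 42.4971


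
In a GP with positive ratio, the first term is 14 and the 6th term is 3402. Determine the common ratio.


r^(n-1) = aₙ/a₁
r^5 = 3402/14 = 243
r = 243^(1/5)
= 3

r = 3


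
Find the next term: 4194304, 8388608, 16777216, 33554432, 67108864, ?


Pattern: powers of 2: 2ⁿ
Terms: 4194304, 8388608, 16777216, 33554432, 67108864
Next term = 134217728

Next term = 134217728


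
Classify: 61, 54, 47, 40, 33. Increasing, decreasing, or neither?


Differences: -7, -7, -7, -7
All differences < 0 → strictly DECREASING

Monotonically decreasing


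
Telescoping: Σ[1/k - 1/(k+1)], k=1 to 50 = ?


Telescoping: adjacent terms cancel.
= 1/1 - 1/51
= 1 - 1/51 = 50/51

Sum = 50/51


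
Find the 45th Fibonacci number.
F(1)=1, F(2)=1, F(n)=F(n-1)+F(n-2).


Fibonacci sequence: 1, 1, 2, 3, 5, 8, 13, 21, 34, 55, 89, ...
F(45) = 1134903170

F(45) = 1134903170


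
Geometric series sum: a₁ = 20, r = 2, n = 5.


Sₙ = 20×(2^5 - 1)/(2 - 1)
= 20×(32 - 1)/1
= 20×31/1
= 620

S_5 = 620


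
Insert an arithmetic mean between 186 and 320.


AM = (186 + 320)/2 = 506/2 = 253

AM = 253


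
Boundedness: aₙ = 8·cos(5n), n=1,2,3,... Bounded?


For all n, -1 ≤ cos(5n) ≤ 1, so -8 ≤ 8·cos(5n) ≤ 8
Lower bound: -8, Upper bound: 8
The sequence IS bounded

Bounded (-8 ≤ aₙ ≤ 8)


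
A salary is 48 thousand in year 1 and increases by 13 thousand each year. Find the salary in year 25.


aₙ = a₁ + (n-1)d
= 48 + (25-1)×13
= 48 + 312
= 360

a_25 = 360


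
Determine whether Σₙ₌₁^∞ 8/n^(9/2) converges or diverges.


p-series test: Σ c/n^p converges if p > 1, diverges if p ≤ 1 (constant c > 0 doesn't affect convergence).
p = 9/2
9/2 > 1 → CONVERGES

Converges (p = 9/2 > 1)


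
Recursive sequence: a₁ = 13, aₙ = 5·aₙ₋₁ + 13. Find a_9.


Computing step by step:
a_1 = 13
a_2 = 78
a_3 = 403
a_4 = 2028
a_5 = 10153
a_6 = 50778
a_7 = 253903
a_8 = 1269528
a_9 = 6347653


a_9 = 6347653


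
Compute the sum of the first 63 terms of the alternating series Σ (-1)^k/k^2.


S = -1 + 1/4 - 1/9 + 1/16 - 1/25 + 1/36 - 1/49 + 1/64 ± ...
= -0.8226
(Full series converges to -π²/12 ≈ -0.8225)

S_63 = -0.8226


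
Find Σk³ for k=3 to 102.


Σₖ₌3^102 k³ = [102·103/2]² − [2·3/2]²
= 27594009 − 9 = 27594000

Σk³ = 27594000


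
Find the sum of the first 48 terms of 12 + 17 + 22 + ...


aₙ = 12 + (48-1)×5 = 247
Sₙ = n(a₁+aₙ)/2 = 48×(12+247)/2
= 48×259/2 = 6216

S_48 = 6216


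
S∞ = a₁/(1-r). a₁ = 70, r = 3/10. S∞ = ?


S∞ = a₁/(1-r) = 70/(1 - 3/10)
= 70/(7/10)
= 100

S∞ = 100


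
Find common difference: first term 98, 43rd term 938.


d = (aₙ - a₁)/(n-1)
= (938 - 98)/(43-1)
= 840/42 = 20

d = 20


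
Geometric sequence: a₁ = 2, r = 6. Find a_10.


aₙ = a₁·r^(n-1)
= 2×6^9
= 2×10077696
= 20155392

a_10 = 20155392


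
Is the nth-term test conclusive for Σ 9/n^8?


lim(n→∞) 9/n^8 = 0
lim aₙ = 0 → nth-term test is INCONCLUSIVE
(Need other tests; this is actually a convergent p-series with p=8 > 1)

Inconclusive (lim aₙ = 0; need another test)


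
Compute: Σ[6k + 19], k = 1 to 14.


Σ(6k+19) = 6·Σk + 19·n
= 6·105 + 19·14
= 630 + 266 = 896

Σ = 896


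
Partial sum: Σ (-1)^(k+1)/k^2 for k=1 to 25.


S = 1 - 1/4 + 1/9 - 1/16 + 1/25 - 1/36 + 1/49 - 1/64 ± ...
= 0.8232
(Full series converges to +π²/12 ≈ +0.8225)

S_25 = 0.8232


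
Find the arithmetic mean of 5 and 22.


AM = (5 + 22)/2 = 27/2 = 13.5

AM = 13.5


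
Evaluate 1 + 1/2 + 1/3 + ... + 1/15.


H_15 = 1/1 + 1/2 + 1/3 + ... + 1/15
= 1195757/360360
≈ 3.3182

H_15 = 1195757/360360 ≈ 3.3182


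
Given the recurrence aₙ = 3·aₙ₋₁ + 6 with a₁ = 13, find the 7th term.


Computing step by step:
a_1 = 13
a_2 = 45
a_3 = 141
a_4 = 429
a_5 = 1293
a_6 = 3885
a_7 = 11661


a_7 = 11661


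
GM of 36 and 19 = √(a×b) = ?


GM = √(36×19) = √684 = 26.1534

GM = 26.1534


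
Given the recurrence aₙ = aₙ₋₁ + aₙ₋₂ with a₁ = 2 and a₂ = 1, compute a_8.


Computing iteratively: 2, 1, 3, 4, 7, 11, 18, 29
a_8 = 29

a_8 = 29


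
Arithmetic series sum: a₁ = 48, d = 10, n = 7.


aₙ = 48 + (7-1)×10 = 108
Sₙ = n(a₁+aₙ)/2 = 7×(48+108)/2
= 7×156/2 = 546

S_7 = 546


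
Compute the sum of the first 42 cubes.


n(n+1)/2 = 42×43/2 = 903
Σk³ = 903² = 815409

Σk³ = 815409


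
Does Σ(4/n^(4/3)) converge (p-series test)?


p-series test: Σ c/n^p converges if p > 1, diverges if p ≤ 1 (constant c > 0 doesn't affect convergence).
p = 4/3
4/3 > 1 → CONVERGES

Converges (p = 4/3 > 1)


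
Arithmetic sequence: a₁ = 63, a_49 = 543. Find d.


d = (aₙ - a₁)/(n-1)
= (543 - 63)/(49-1)
= 480/48 = 10

d = 10


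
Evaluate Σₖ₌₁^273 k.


n(n+1)/2 = 273×274/2 = 74802/2 = 37401

Σk = 37401


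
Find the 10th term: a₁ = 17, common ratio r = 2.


aₙ = a₁·r^(n-1)
= 17×2^9
= 17×512
= 8704

a_10 = 8704


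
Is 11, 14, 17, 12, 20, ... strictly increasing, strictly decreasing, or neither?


Differences: 3, 3, -5, 8
Difference at position 1 is +3 (> 0) but position 3 is -5 (< 0) — sequence both rises and falls
→ NOT monotonic

Not monotonic


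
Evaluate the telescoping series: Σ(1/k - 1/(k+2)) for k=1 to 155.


Telescoping with gap 2: two head and two tail terms survive.
= (1 + 1/2) - (1/156 + 1/157)
= 3/2 - 1/156 - 1/157 = 36425/24492

Sum = 36425/24492


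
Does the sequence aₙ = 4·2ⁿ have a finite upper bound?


aₙ = 4·2ⁿ → as n→∞, aₙ→∞ (since base 2 > 1)
No finite upper bound exists
The sequence is UNBOUNDED

Unbounded (aₙ → ∞ as n → ∞)


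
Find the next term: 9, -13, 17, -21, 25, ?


Pattern: alternating sign, magnitude arithmetic (d=4)
Terms: 9, -13, 17, -21, 25
Next term = -29

Next term = -29


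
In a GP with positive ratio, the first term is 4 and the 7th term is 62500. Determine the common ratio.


r^(n-1) = aₙ/a₁
r^6 = 62500/4 = 15625
r = 15625^(1/6)
= ±5; taking r > 0 gives r = 5

r = 5


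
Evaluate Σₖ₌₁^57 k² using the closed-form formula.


n = 57
n(n+1)(2n+1)/6 = 57×58×115/6
= 380190/6 = 63365

Σk² = 63365


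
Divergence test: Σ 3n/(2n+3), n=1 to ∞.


lim(n→∞) 3n/(2n+3) = 3/2 = 3/2  (divide numerator and denominator by n)
lim aₙ = 3/2 ≠ 0 → series DIVERGES

Diverges (lim aₙ = 3/2 ≠ 0)


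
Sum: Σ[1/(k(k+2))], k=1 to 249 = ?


1/(k(k+2)) = (1/2)·(1/k - 1/(k+2)) (partial fractions)
Telescoping: Σ = (1/2)·(1 + 1/2 - 1/250 - 1/251) = 23406/31375

Sum = 23406/31375


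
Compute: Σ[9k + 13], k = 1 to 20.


Σ(9k+13) = 9·Σk + 13·n
= 9·210 + 13·20
= 1890 + 260 = 2150

Σ = 2150


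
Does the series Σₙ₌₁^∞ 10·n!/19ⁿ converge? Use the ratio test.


aₙ = 10·n!/19^n
a_{n+1}/aₙ = (n+1)!/19^(n+1) × 19^n/n!  (constant 10 cancels)
= (n+1)/19
L = lim(n→∞) (n+1)/19 = ∞
L > 1 → series DIVERGES

Diverges (ratio test: L = ∞ > 1)


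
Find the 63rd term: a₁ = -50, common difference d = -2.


aₙ = a₁ + (n-1)d
= -50 + (63-1)×-2
= -50 - 124
= -174

a_63 = -174


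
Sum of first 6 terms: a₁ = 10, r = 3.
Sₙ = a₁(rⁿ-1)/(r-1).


Sₙ = 10×(3^6 - 1)/(3 - 1)
= 10×(729 - 1)/2
= 10×728/2
= 3640

S_6 = 3640


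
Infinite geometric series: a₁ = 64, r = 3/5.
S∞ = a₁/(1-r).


S∞ = a₁/(1-r) = 64/(1 - 3/5)
= 64/(2/5)
= 160

S∞ = 160


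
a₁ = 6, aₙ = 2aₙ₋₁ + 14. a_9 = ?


Computing step by step:
a_1 = 6
a_2 = 26
a_3 = 66
a_4 = 146
a_5 = 306
a_6 = 626
a_7 = 1266
a_8 = 2546
a_9 = 5106


a_9 = 5106


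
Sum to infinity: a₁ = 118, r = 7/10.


S∞ = a₁/(1-r) = 118/(1 - 7/10)
= 118/(3/10)
= 1180/3

S∞ = 1180/3


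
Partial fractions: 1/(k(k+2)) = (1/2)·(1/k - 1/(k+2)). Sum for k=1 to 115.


1/(k(k+2)) = (1/2)·(1/k - 1/(k+2)) (partial fractions)
Telescoping: Σ = (1/2)·(1 + 1/2 - 1/116 - 1/117) = 20125/27144

Sum = 20125/27144


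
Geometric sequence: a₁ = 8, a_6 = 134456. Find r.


r^(n-1) = aₙ/a₁
r^5 = 134456/8 = 16807
r = 16807^(1/5)
= 7

r = 7


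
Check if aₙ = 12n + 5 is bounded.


aₙ = 12n + 5 → as n→∞, aₙ→∞
No finite upper bound exists
The sequence is UNBOUNDED

Unbounded (aₙ → ∞ as n → ∞)


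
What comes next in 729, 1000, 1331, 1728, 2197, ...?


Pattern: perfect cubes: n³
Terms: 729, 1000, 1331, 1728, 2197
Next term = 2744

Next term = 2744


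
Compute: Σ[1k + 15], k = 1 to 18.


Σ(1k+15) = 1·Σk + 15·n
= 1·171 + 15·18
= 171 + 270 = 441

Σ = 441


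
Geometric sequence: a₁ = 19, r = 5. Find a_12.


aₙ = a₁·r^(n-1)
= 19×5^11
= 19×48828125
= 927734375

a_12 = 927734375


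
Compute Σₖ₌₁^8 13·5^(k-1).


Sₙ = 13×(5^8 - 1)/(5 - 1)
= 13×(390625 - 1)/4
= 13×390624/4
= 1269528

S_8 = 1269528


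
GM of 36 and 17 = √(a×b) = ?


GM = √(36×17) = √612 = 24.7386

GM = 24.7386


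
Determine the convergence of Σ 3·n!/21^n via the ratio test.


aₙ = 3·n!/21^n
a_{n+1}/aₙ = (n+1)!/21^(n+1) × 21^n/n!  (constant 3 cancels)
= (n+1)/21
L = lim(n→∞) (n+1)/21 = ∞
L > 1 → series DIVERGES

Diverges (ratio test: L = ∞ > 1)


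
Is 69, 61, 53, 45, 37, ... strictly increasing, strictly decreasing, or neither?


Differences: -8, -8, -8, -8
All differences < 0 → strictly DECREASING

Monotonically decreasing


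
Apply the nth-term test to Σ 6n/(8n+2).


lim(n→∞) 6n/(8n+2) = 6/8 = 3/4  (divide numerator and denominator by n)
lim aₙ = 3/4 ≠ 0 → series DIVERGES

Diverges (lim aₙ = 3/4 ≠ 0)


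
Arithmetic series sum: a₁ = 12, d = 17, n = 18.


aₙ = 12 + (18-1)×17 = 301
Sₙ = n(a₁+aₙ)/2 = 18×(12+301)/2
= 18×313/2 = 2817

S_18 = 2817


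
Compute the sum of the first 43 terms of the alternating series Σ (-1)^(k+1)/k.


S = 1 - 1/2 + 1/3 - 1/4 + 1/5 - 1/6 + 1/7 - 1/8 ± ...
= 0.7046
(Full series converges to +ln(2) ≈ +0.6931)

S_43 = 0.7046


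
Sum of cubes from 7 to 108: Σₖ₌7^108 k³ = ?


Σₖ₌7^108 k³ = [108·109/2]² − [6·7/2]²
= 34644996 − 441 = 34644555

Σk³ = 34644555


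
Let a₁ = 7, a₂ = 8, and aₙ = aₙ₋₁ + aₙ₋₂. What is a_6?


Computing iteratively: 7, 8, 15, 23, 38, 61
a_6 = 61

a_6 = 61


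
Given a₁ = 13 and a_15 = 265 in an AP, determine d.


d = (aₙ - a₁)/(n-1)
= (265 - 13)/(15-1)
= 252/14 = 18

d = 18


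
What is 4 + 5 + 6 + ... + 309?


Σₖ₌4^309 k = Σₖ₌₁^309 k − Σₖ₌₁^3 k
= 309·310/2 − 3·4/2
= 47895 − 6 = 47889

Σk = 47889


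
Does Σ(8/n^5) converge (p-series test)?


p-series test: Σ c/n^p converges if p > 1, diverges if p ≤ 1 (constant c > 0 doesn't affect convergence).
p = 5
5 > 1 → CONVERGES

Converges (p = 5 > 1)


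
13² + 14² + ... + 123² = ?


Σₖ₌13^123 k² = Σₖ₌₁^123 k² − Σₖ₌₁^12 k²
= 123·124·247/6 − 12·13·25/6
= 627874 − 650 = 627224

Σk² = 627224


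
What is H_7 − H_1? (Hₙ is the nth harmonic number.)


Σₖ₌2^7 1/k = 1/2 + 1/3 + 1/4 + 1/5 + 1/6 + 1/7
= 223/140
≈ 1.5929

Sum = 223/140 ≈ 1.5929


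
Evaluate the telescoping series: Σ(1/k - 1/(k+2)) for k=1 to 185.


Telescoping with gap 2: two head and two tail terms survive.
= (1 + 1/2) - (1/186 + 1/187)
= 3/2 - 1/186 - 1/187 = 25900/17391

Sum = 25900/17391


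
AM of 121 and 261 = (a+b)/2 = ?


AM = (121 + 261)/2 = 382/2 = 191

AM = 191


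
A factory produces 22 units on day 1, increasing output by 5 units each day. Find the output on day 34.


aₙ = a₁ + (n-1)d
= 22 + (34-1)×5
= 22 + 165
= 187

a_34 = 187


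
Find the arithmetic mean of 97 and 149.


AM = (97 + 149)/2 = 246/2 = 123

AM = 123


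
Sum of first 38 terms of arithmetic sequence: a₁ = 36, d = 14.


aₙ = 36 + (38-1)×14 = 554
Sₙ = n(a₁+aₙ)/2 = 38×(36+554)/2
= 38×590/2 = 11210

S_38 = 11210


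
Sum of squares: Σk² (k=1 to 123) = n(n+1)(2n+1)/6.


n = 123
n(n+1)(2n+1)/6 = 123×124×247/6
= 3767244/6 = 627874

Σk² = 627874


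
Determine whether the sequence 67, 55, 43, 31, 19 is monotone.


Differences: -12, -12, -12, -12
All differences < 0 → strictly DECREASING

Monotonically decreasing


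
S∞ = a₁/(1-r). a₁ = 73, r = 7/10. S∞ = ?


S∞ = a₁/(1-r) = 73/(1 - 7/10)
= 73/(3/10)
= 730/3

S∞ = 730/3


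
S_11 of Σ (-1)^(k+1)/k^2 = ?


S = 1 - 1/4 + 1/9 - 1/16 + 1/25 - 1/36 + 1/49 - 1/64 ± ...
= 0.8262
(Full series converges to +π²/12 ≈ +0.8225)

S_11 = 0.8262


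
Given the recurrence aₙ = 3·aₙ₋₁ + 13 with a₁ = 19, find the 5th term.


Computing step by step:
a_1 = 19
a_2 = 70
a_3 = 223
a_4 = 682
a_5 = 2059


a_5 = 2059


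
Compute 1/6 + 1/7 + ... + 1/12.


Σₖ₌6^12 1/k = 1/6 + 1/7 + 1/8 + 1/9 + 1/10 + 1/11 + 1/12
= 22727/27720
≈ 0.8199

Sum = 22727/27720 ≈ 0.8199


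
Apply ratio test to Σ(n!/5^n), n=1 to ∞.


aₙ = n!/5^n
a_{n+1}/aₙ = (n+1)!/5^(n+1) × 5^n/n!
= (n+1)/5
L = lim(n→∞) (n+1)/5 = ∞
L > 1 → series DIVERGES

Diverges (ratio test: L = ∞ > 1)


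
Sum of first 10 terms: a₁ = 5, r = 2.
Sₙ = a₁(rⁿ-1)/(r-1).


Sₙ = 5×(2^10 - 1)/(2 - 1)
= 5×(1024 - 1)/1
= 5×1023/1
= 5115

S_10 = 5115


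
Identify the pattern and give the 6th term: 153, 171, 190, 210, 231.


Pattern: triangular numbers: n(n+1)/2
Terms: 153, 171, 190, 210, 231
Next term = 253

Next term = 253


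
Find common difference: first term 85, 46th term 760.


d = (aₙ - a₁)/(n-1)
= (760 - 85)/(46-1)
= 675/45 = 15

d = 15


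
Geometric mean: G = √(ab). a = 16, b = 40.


GM = √(16×40) = √640 = 25.2982

GM = 25.2982


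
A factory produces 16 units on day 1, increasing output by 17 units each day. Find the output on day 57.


aₙ = a₁ + (n-1)d
= 16 + (57-1)×17
= 16 + 952
= 968

a_57 = 968


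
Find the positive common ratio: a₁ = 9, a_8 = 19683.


r^(n-1) = aₙ/a₁
r^7 = 19683/9 = 2187
r = 2187^(1/7)
= 3

r = 3


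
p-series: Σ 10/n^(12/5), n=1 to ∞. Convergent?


p-series test: Σ c/n^p converges if p > 1, diverges if p ≤ 1 (constant c > 0 doesn't affect convergence).
p = 12/5
12/5 > 1 → CONVERGES

Converges (p = 12/5 > 1)


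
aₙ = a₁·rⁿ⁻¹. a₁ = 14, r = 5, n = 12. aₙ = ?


aₙ = a₁·r^(n-1)
= 14×5^11
= 14×48828125
= 683593750

a_12 = 683593750


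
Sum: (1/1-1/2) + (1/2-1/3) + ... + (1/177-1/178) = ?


Telescoping: adjacent terms cancel.
= 1/1 - 1/178
= 1 - 1/178 = 177/178

Sum = 177/178


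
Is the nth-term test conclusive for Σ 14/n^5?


lim(n→∞) 14/n^5 = 0
lim aₙ = 0 → nth-term test is INCONCLUSIVE
(Need other tests; this is actually a convergent p-series with p=5 > 1)

Inconclusive (lim aₙ = 0; need another test)


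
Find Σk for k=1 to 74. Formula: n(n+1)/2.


n(n+1)/2 = 74×75/2 = 5550/2 = 2775

Σk = 2775


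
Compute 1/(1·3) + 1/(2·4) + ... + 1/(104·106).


1/(k(k+2)) = (1/2)·(1/k - 1/(k+2)) (partial fractions)
Telescoping: Σ = (1/2)·(1 + 1/2 - 1/105 - 1/106) = 4121/5565

Sum = 4121/5565


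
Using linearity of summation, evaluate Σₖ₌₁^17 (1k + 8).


Σ(1k+8) = 1·Σk + 8·n
= 1·153 + 8·17
= 153 + 136 = 289

Σ = 289


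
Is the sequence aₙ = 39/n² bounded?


a₁ = 39, a₂ = 39/4, a₃ = 39/9, ...
0 < aₙ ≤ 39 for all n ≥ 1
The sequence IS bounded

Bounded (0 < aₙ ≤ 39)


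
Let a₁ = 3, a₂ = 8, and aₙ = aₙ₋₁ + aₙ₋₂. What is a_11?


Computing iteratively: 3, 8, 11, 19, 30, 49, 79, 128, 207, 335, 542
a_11 = 542

a_11 = 542


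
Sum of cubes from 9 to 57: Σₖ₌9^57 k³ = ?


Σₖ₌9^57 k³ = [57·58/2]² − [8·9/2]²
= 2732409 − 1296 = 2731113

Σk³ = 2731113


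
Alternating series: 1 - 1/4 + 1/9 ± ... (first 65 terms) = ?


S = 1 - 1/4 + 1/9 - 1/16 + 1/25 - 1/36 + 1/49 - 1/64 ± ...
= 0.8226
(Full series converges to +π²/12 ≈ +0.8225)

S_65 = 0.8226


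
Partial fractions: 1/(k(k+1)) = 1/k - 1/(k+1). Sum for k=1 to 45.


1/(k(k+1)) = 1/k - 1/(k+1) (partial fractions)
Telescoping: Σ = 1 - 1/46 = 45/46

Sum = 45/46


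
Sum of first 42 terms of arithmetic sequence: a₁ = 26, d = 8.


aₙ = 26 + (42-1)×8 = 354
Sₙ = n(a₁+aₙ)/2 = 42×(26+354)/2
= 42×380/2 = 7980

S_42 = 7980


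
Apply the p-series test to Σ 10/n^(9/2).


p-series test: Σ c/n^p converges if p > 1, diverges if p ≤ 1 (constant c > 0 doesn't affect convergence).
p = 9/2
9/2 > 1 → CONVERGES

Converges (p = 9/2 > 1)


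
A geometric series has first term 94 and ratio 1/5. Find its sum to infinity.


S∞ = a₁/(1-r) = 94/(1 - 1/5)
= 94/(4/5)
= 235/2

S∞ = 235/2


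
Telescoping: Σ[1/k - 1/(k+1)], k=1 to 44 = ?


Telescoping: adjacent terms cancel.
= 1/1 - 1/45
= 1 - 1/45 = 44/45

Sum = 44/45


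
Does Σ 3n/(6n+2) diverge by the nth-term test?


lim(n→∞) 3n/(6n+2) = 3/6 = 1/2  (divide numerator and denominator by n)
lim aₙ = 1/2 ≠ 0 → series DIVERGES

Diverges (lim aₙ = 1/2 ≠ 0)


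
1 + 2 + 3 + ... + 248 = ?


n(n+1)/2 = 248×249/2 = 61752/2 = 30876

Σk = 30876


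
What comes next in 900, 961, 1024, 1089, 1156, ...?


Pattern: perfect squares: n²
Terms: 900, 961, 1024, 1089, 1156
Next term = 1225

Next term = 1225


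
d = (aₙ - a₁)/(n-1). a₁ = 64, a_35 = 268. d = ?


d = (aₙ - a₁)/(n-1)
= (268 - 64)/(35-1)
= 204/34 = 6

d = 6


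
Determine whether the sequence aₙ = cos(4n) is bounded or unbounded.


For all n, -1 ≤ cos(4n) ≤ 1, so -1 ≤ cos(4n) ≤ 1
Lower bound: -1, Upper bound: 1
The sequence IS bounded

Bounded (-1 ≤ aₙ ≤ 1)


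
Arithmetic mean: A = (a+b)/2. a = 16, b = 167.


AM = (16 + 167)/2 = 183/2 = 91.5

AM = 91.5


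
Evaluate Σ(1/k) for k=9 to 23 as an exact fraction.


Σₖ₌9^23 1/k = 1/9 + 1/10 + 1/11 + ... + 1/23
= 604691361/594914320
≈ 1.0164

Sum = 604691361/594914320 ≈ 1.0164


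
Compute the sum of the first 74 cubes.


n(n+1)/2 = 74×75/2 = 2775
Σk³ = 2775² = 7700625

Σk³ = 7700625


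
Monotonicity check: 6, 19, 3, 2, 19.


Differences: 13, -16, -1, 17
Difference at position 1 is +13 (> 0) but position 2 is -16 (< 0) — sequence both rises and falls
→ NOT monotonic

Not monotonic


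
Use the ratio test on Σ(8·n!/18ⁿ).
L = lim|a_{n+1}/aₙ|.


aₙ = 8·n!/18^n
a_{n+1}/aₙ = (n+1)!/18^(n+1) × 18^n/n!  (constant 8 cancels)
= (n+1)/18
L = lim(n→∞) (n+1)/18 = ∞
L > 1 → series DIVERGES

Diverges (ratio test: L = ∞ > 1)


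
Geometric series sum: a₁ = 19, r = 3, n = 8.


Sₙ = 19×(3^8 - 1)/(3 - 1)
= 19×(6561 - 1)/2
= 19×6560/2
= 62320

S_8 = 62320


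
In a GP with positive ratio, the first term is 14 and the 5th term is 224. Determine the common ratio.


r^(n-1) = aₙ/a₁
r^4 = 224/14 = 16
r = 16^(1/4)
= ±2; taking r > 0 gives r = 2

r = 2


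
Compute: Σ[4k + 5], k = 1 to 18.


Σ(4k+5) = 4·Σk + 5·n
= 4·171 + 5·18
= 684 + 90 = 774

Σ = 774


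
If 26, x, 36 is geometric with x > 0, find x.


GM = √(26×36) = √936 = 30.5941

GM = 30.5941


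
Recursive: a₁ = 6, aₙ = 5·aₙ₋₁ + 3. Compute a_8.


Computing step by step:
a_1 = 6
a_2 = 33
a_3 = 168
a_4 = 843
a_5 = 4218
a_6 = 21093
a_7 = 105468
a_8 = 527343


a_8 = 527343


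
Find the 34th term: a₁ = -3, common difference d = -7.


aₙ = a₁ + (n-1)d
= -3 + (34-1)×-7
= -3 - 231
= -234

a_34 = -234


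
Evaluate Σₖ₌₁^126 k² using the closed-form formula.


n = 126
n(n+1)(2n+1)/6 = 126×127×253/6
= 4048506/6 = 674751

Σk² = 674751


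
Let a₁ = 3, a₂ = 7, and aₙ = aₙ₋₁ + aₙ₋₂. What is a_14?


Computing iteratively: 3, 7, 10, 17, 27, 44, 71, 115, 186, 301, 487, 788, ...
a_14 = 2063

a_14 = 2063


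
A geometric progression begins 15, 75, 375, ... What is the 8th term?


aₙ = a₁·r^(n-1)
= 15×5^7
= 15×78125
= 1171875

a_8 = 1171875


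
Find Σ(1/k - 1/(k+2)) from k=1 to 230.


Telescoping with gap 2: two head and two tail terms survive.
= (1 + 1/2) - (1/231 + 1/232)
= 3/2 - 1/231 - 1/232 = 79925/53592

Sum = 79925/53592


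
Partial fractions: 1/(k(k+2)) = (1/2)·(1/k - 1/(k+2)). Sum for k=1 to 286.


1/(k(k+2)) = (1/2)·(1/k - 1/(k+2)) (partial fractions)
Telescoping: Σ = (1/2)·(1 + 1/2 - 1/287 - 1/288) = 123409/165312

Sum = 123409/165312


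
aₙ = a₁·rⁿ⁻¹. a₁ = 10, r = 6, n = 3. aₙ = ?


aₙ = a₁·r^(n-1)
= 10×6^2
= 10×36
= 360

a_3 = 360


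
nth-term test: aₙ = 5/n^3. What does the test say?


lim(n→∞) 5/n^3 = 0
lim aₙ = 0 → nth-term test is INCONCLUSIVE
(Need other tests; this is actually a convergent p-series with p=3 > 1)

Inconclusive (lim aₙ = 0; need another test)


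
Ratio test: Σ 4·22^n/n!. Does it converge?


aₙ = 4·22^n/n!
a_{n+1}/aₙ = 22^(n+1)/(n+1)! × n!/22^n  (constant 4 cancels)
= 22/(n+1)
L = lim(n→∞) 22/(n+1) = 0
L < 1 → series CONVERGES

Converges (ratio test: L = 0 < 1)


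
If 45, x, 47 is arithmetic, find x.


AM = (45 + 47)/2 = 92/2 = 46

AM = 46


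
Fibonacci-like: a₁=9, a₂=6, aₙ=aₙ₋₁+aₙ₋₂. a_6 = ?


Computing iteratively: 9, 6, 15, 21, 36, 57
a_6 = 57

a_6 = 57


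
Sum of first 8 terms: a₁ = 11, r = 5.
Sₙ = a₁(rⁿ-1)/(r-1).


Sₙ = 11×(5^8 - 1)/(5 - 1)
= 11×(390625 - 1)/4
= 11×390624/4
= 1074216

S_8 = 1074216


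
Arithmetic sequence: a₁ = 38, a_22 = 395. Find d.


d = (aₙ - a₁)/(n-1)
= (395 - 38)/(22-1)
= 357/21 = 17

d = 17


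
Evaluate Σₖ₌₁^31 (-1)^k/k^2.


S = -1 + 1/4 - 1/9 + 1/16 - 1/25 + 1/36 - 1/49 + 1/64 ± ...
= -0.823
(Full series converges to -π²/12 ≈ -0.8225)

S_31 = -0.823


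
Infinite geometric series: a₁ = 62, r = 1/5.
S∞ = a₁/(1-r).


S∞ = a₁/(1-r) = 62/(1 - 1/5)
= 62/(4/5)
= 155/2

S∞ = 155/2


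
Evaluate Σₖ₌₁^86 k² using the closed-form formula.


n = 86
n(n+1)(2n+1)/6 = 86×87×173/6
= 1294386/6 = 215731

Σk² = 215731


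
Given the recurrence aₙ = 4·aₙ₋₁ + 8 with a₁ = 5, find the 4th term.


Computing step by step:
a_1 = 5
a_2 = 28
a_3 = 120
a_4 = 488


a_4 = 488


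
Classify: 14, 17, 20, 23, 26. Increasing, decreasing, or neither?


Differences: 3, 3, 3, 3
All differences > 0 → strictly INCREASING

Monotonically increasing


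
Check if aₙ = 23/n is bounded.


a₁ = 23, a₂ = 23/2, a₃ = 23/3, ...
0 < aₙ ≤ 23 for all n ≥ 1
Lower bound: 0, Upper bound: 23
The sequence IS bounded

Bounded (0 < aₙ ≤ 23)


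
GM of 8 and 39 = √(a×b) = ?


GM = √(8×39) = √312 = 17.6635

GM = 17.6635


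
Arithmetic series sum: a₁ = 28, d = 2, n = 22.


aₙ = 28 + (22-1)×2 = 70
Sₙ = n(a₁+aₙ)/2 = 22×(28+70)/2
= 22×98/2 = 1078

S_22 = 1078


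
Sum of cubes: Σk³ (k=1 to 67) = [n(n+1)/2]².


n(n+1)/2 = 67×68/2 = 2278
Σk³ = 2278² = 5189284

Σk³ = 5189284


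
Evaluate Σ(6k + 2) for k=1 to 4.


Σ(6k+2) = 6·Σk + 2·n
= 6·10 + 2·4
= 60 + 8 = 68

Σ = 68


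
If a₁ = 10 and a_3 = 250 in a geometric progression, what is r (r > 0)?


r^(n-1) = aₙ/a₁
r^2 = 250/10 = 25
r = 25^(1/2)
= ±5; taking r > 0 gives r = 5

r = 5


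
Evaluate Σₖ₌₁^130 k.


n(n+1)/2 = 130×131/2 = 17030/2 = 8515

Σk = 8515


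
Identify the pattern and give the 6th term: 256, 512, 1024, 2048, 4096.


Pattern: powers of 2: 2ⁿ
Terms: 256, 512, 1024, 2048, 4096
Next term = 8192

Next term = 8192


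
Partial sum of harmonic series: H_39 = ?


H_39 = 1/1 + 1/2 + 1/3 + ... + 1/39
= 2066035355155033/485721041551200
≈ 4.2535

H_39 = 2066035355155033/485721041551200 ≈ 4.2535


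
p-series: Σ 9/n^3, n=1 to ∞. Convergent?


p-series test: Σ c/n^p converges if p > 1, diverges if p ≤ 1 (constant c > 0 doesn't affect convergence).
p = 3
3 > 1 → CONVERGES

Converges (p = 3 > 1)


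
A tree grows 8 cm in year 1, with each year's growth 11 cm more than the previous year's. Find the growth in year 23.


aₙ = a₁ + (n-1)d
= 8 + (23-1)×11
= 8 + 242
= 250

a_23 = 250


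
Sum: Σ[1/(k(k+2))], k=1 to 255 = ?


1/(k(k+2)) = (1/2)·(1/k - 1/(k+2)) (partial fractions)
Telescoping: Σ = (1/2)·(1 + 1/2 - 1/256 - 1/257) = 98175/131584

Sum = 98175/131584


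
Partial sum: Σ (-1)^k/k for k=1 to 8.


S = -1 + 1/2 - 1/3 + 1/4 - 1/5 + 1/6 - 1/7 + 1/8
= -0.6345
(Full series converges to -ln(2) ≈ -0.6931)

S_8 = -0.6345


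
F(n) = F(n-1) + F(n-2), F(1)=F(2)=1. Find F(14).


Fibonacci sequence: 1, 1, 2, 3, 5, 8, 13, 21, 34, 55, 89, ...
F(14) = 377

F(14) = 377


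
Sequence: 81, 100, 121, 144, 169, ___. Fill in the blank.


Pattern: perfect squares: n²
Terms: 81, 100, 121, 144, 169
Next term = 196

Next term = 196


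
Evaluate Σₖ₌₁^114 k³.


n(n+1)/2 = 114×115/2 = 6555
Σk³ = 6555² = 42968025

Σk³ = 42968025


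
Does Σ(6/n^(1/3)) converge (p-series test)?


p-series test: Σ c/n^p converges if p > 1, diverges if p ≤ 1 (constant c > 0 doesn't affect convergence).
p = 1/3
1/3 ≤ 1 → DIVERGES

Diverges (p = 1/3 ≤ 1)


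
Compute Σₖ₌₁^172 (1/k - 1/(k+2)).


Telescoping with gap 2: two head and two tail terms survive.
= (1 + 1/2) - (1/173 + 1/174)
= 3/2 - 1/173 - 1/174 = 22403/15051

Sum = 22403/15051


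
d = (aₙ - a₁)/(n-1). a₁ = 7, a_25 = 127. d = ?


d = (aₙ - a₁)/(n-1)
= (127 - 7)/(25-1)
= 120/24 = 5

d = 5


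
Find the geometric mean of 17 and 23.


GM = √(17×23) = √391 = 19.7737

GM = 19.7737


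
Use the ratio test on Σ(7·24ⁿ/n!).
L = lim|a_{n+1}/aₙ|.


aₙ = 7·24^n/n!
a_{n+1}/aₙ = 24^(n+1)/(n+1)! × n!/24^n  (constant 7 cancels)
= 24/(n+1)
L = lim(n→∞) 24/(n+1) = 0
L < 1 → series CONVERGES

Converges (ratio test: L = 0 < 1)


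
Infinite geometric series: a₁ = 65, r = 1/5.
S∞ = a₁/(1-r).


S∞ = a₁/(1-r) = 65/(1 - 1/5)
= 65/(4/5)
= 325/4

S∞ = 325/4


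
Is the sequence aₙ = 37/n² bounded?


a₁ = 37, a₂ = 37/4, a₃ = 37/9, ...
0 < aₙ ≤ 37 for all n ≥ 1
The sequence IS bounded

Bounded (0 < aₙ ≤ 37)


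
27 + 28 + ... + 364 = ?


Σₖ₌27^364 k = Σₖ₌₁^364 k − Σₖ₌₁^26 k
= 364·365/2 − 26·27/2
= 66430 − 351 = 66079

Σk = 66079


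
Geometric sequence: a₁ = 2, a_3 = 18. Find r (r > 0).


r^(n-1) = aₙ/a₁
r^2 = 18/2 = 9
r = 9^(1/2)
= ±3; taking r > 0 gives r = 3

r = 3


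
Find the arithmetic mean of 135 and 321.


AM = (135 + 321)/2 = 456/2 = 228

AM = 228


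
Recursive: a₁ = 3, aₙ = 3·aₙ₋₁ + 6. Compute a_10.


Computing step by step:
a_1 = 3
a_2 = 15
a_3 = 51
a_4 = 159
a_5 = 483
a_6 = 1455
a_7 = 4371
a_8 = 13119
a_9 = 39363
a_10 = 118095


a_10 = 118095


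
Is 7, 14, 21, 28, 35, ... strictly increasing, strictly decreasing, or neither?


Differences: 7, 7, 7, 7
All differences > 0 → strictly INCREASING

Monotonically increasing


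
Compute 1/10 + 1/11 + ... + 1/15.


Σₖ₌10^15 1/k = 1/10 + 1/11 + 1/12 + 1/13 + 1/14 + 1/15
= 1959/4004
≈ 0.4893

Sum = 1959/4004 ≈ 0.4893


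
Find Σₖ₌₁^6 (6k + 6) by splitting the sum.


Σ(6k+6) = 6·Σk + 6·n
= 6·21 + 6·6
= 126 + 36 = 162

Σ = 162


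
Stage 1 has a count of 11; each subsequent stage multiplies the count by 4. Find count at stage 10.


aₙ = a₁·r^(n-1)
= 11×4^9
= 11×262144
= 2883584

a_10 = 2883584


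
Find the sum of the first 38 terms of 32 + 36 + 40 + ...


aₙ = 32 + (38-1)×4 = 180
Sₙ = n(a₁+aₙ)/2 = 38×(32+180)/2
= 38×212/2 = 4028

S_38 = 4028


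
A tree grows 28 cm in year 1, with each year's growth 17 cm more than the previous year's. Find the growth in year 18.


aₙ = a₁ + (n-1)d
= 28 + (18-1)×17
= 28 + 289
= 317

a_18 = 317


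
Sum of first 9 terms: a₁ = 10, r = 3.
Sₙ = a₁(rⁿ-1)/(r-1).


Sₙ = 10×(3^9 - 1)/(3 - 1)
= 10×(19683 - 1)/2
= 10×19682/2
= 98410

S_9 = 98410


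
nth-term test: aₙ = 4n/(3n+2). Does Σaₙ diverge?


lim(n→∞) 4n/(3n+2) = 4/3 = 4/3  (divide numerator and denominator by n)
lim aₙ = 4/3 ≠ 0 → series DIVERGES

Diverges (lim aₙ = 4/3 ≠ 0)


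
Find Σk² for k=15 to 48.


Σₖ₌15^48 k² = Σₖ₌₁^48 k² − Σₖ₌₁^14 k²
= 48·49·97/6 − 14·15·29/6
= 38024 − 1015 = 37009

Σk² = 37009


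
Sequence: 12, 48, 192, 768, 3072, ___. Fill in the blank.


Pattern: geometric (r=4)
Terms: 12, 48, 192, 768, 3072
Next term = 12288

Next term = 12288


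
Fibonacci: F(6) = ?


Fibonacci sequence: 1, 1, 2, 3, 5, 8
F(6) = 8

F(6) = 8


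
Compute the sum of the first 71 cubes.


n(n+1)/2 = 71×72/2 = 2556
Σk³ = 2556² = 6533136

Σk³ = 6533136


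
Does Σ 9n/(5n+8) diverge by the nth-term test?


lim(n→∞) 9n/(5n+8) = 9/5 = 9/5  (divide numerator and denominator by n)
lim aₙ = 9/5 ≠ 0 → series DIVERGES

Diverges (lim aₙ = 9/5 ≠ 0)


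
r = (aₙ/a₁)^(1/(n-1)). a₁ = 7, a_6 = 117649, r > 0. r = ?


r^(n-1) = aₙ/a₁
r^5 = 117649/7 = 16807
r = 16807^(1/5)
= 7

r = 7


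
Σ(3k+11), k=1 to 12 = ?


Σ(3k+11) = 3·Σk + 11·n
= 3·78 + 11·12
= 234 + 132 = 366

Σ = 366


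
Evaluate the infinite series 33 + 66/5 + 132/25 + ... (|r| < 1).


S∞ = a₁/(1-r) = 33/(1 - 2/5)
= 33/(3/5)
= 55

S∞ = 55


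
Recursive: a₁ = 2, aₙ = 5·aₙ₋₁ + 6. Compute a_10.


Computing step by step:
a_1 = 2
a_2 = 16
a_3 = 86
a_4 = 436
a_5 = 2186
a_6 = 10936
a_7 = 54686
a_8 = 273436
a_9 = 1367186
a_10 = 6835936


a_10 = 6835936


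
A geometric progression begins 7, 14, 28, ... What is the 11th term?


aₙ = a₁·r^(n-1)
= 7×2^10
= 7×1024
= 7168

a_11 = 7168


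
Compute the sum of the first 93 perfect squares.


n = 93
n(n+1)(2n+1)/6 = 93×94×187/6
= 1634754/6 = 272459

Σk² = 272459


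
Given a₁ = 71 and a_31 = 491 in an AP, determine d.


d = (aₙ - a₁)/(n-1)
= (491 - 71)/(31-1)
= 420/30 = 14

d = 14


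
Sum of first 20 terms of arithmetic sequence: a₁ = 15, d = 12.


aₙ = 15 + (20-1)×12 = 243
Sₙ = n(a₁+aₙ)/2 = 20×(15+243)/2
= 20×258/2 = 2580

S_20 = 2580


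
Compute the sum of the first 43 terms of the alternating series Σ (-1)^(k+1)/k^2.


S = 1 - 1/4 + 1/9 - 1/16 + 1/25 - 1/36 + 1/49 - 1/64 ± ...
= 0.8227
(Full series converges to +π²/12 ≈ +0.8225)

S_43 = 0.8227


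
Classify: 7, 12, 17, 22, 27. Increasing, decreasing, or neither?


Differences: 5, 5, 5, 5
All differences > 0 → strictly INCREASING

Monotonically increasing


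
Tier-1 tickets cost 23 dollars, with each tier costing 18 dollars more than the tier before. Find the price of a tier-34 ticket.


aₙ = a₁ + (n-1)d
= 23 + (34-1)×18
= 23 + 594
= 617

a_34 = 617


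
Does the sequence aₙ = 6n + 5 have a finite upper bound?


aₙ = 6n + 5 → as n→∞, aₙ→∞
No finite upper bound exists
The sequence is UNBOUNDED

Unbounded (aₙ → ∞ as n → ∞)


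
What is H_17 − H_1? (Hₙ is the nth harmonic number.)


Σₖ₌2^17 1/k = 1/2 + 1/3 + 1/4 + ... + 1/17
= 29889983/12252240
≈ 2.4396

Sum = 29889983/12252240 ≈ 2.4396


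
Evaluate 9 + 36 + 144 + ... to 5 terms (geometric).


Sₙ = 9×(4^5 - 1)/(4 - 1)
= 9×(1024 - 1)/3
= 9×1023/3
= 3069

S_5 = 3069


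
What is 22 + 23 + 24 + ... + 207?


Σₖ₌22^207 k = Σₖ₌₁^207 k − Σₖ₌₁^21 k
= 207·208/2 − 21·22/2
= 21528 − 231 = 21297

Σk = 21297


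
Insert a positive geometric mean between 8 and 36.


GM = √(8×36) = √288 = 16.9706

GM = 16.9706


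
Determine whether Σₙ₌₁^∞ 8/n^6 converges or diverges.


p-series test: Σ c/n^p converges if p > 1, diverges if p ≤ 1 (constant c > 0 doesn't affect convergence).
p = 6
6 > 1 → CONVERGES

Converges (p = 6 > 1)


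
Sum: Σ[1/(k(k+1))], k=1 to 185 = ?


1/(k(k+1)) = 1/k - 1/(k+1) (partial fractions)
Telescoping: Σ = 1 - 1/186 = 185/186

Sum = 185/186


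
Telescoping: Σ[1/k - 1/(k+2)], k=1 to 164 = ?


Telescoping with gap 2: two head and two tail terms survive.
= (1 + 1/2) - (1/165 + 1/166)
= 3/2 - 1/165 - 1/166 = 20377/13695

Sum = 20377/13695


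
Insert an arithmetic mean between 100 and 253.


AM = (100 + 253)/2 = 353/2 = 176.5

AM = 176.5


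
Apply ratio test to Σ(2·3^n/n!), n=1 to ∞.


aₙ = 2·3^n/n!
a_{n+1}/aₙ = 3^(n+1)/(n+1)! × n!/3^n  (constant 2 cancels)
= 3/(n+1)
L = lim(n→∞) 3/(n+1) = 0
L < 1 → series CONVERGES

Converges (ratio test: L = 0 < 1)


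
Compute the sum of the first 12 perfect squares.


n = 12
n(n+1)(2n+1)/6 = 12×13×25/6
= 3900/6 = 650

Σk² = 650


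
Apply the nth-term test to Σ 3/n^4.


lim(n→∞) 3/n^4 = 0
lim aₙ = 0 → nth-term test is INCONCLUSIVE
(Need other tests; this is actually a convergent p-series with p=4 > 1)

Inconclusive (lim aₙ = 0; need another test)


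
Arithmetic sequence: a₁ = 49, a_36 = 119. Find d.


d = (aₙ - a₁)/(n-1)
= (119 - 49)/(36-1)
= 70/35 = 2

d = 2


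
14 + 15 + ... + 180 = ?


Σₖ₌14^180 k = Σₖ₌₁^180 k − Σₖ₌₁^13 k
= 180·181/2 − 13·14/2
= 16290 − 91 = 16199

Σk = 16199


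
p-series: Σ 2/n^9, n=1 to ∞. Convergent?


p-series test: Σ c/n^p converges if p > 1, diverges if p ≤ 1 (constant c > 0 doesn't affect convergence).
p = 9
9 > 1 → CONVERGES

Converges (p = 9 > 1)


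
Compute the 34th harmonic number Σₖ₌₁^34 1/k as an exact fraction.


H_34 = 1/1 + 1/2 + 1/3 + ... + 1/34
= 54062195834749/13127595717600
≈ 4.1182

H_34 = 54062195834749/13127595717600 ≈ 4.1182


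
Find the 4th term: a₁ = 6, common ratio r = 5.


aₙ = a₁·r^(n-1)
= 6×5^3
= 6×125
= 750

a_4 = 750


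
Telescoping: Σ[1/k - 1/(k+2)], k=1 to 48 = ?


Telescoping with gap 2: two head and two tail terms survive.
= (1 + 1/2) - (1/49 + 1/50)
= 3/2 - 1/49 - 1/50 = 1788/1225

Sum = 1788/1225


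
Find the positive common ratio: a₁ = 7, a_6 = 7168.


r^(n-1) = aₙ/a₁
r^5 = 7168/7 = 1024
r = 1024^(1/5)
= 4

r = 4
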